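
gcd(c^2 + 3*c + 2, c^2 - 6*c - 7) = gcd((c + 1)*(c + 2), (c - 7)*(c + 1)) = c + 1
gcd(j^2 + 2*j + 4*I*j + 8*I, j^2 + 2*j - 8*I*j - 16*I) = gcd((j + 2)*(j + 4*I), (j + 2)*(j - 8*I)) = j + 2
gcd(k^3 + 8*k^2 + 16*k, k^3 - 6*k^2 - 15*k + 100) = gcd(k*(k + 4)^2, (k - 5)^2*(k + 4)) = k + 4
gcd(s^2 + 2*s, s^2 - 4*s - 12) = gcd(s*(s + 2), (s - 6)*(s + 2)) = s + 2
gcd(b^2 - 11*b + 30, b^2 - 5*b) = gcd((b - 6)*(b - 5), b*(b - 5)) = b - 5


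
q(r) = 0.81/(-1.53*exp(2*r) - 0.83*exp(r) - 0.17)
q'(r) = 0.81*(3.06*exp(2*r) + 0.83*exp(r))/(-1.53*exp(2*r) - 0.83*exp(r) - 0.17)^2 = (2.4786*exp(r) + 0.6723)*exp(r)/(1.53*exp(2*r) + 0.83*exp(r) + 0.17)^2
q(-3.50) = -4.12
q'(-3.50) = 0.58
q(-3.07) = -3.82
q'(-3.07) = 0.81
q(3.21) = -0.00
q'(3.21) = 0.00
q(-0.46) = -0.62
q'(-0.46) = 0.83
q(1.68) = -0.02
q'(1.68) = 0.03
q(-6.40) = -4.73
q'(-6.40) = 0.04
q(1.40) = -0.03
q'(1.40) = 0.05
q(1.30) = -0.03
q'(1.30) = 0.06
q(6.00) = 0.00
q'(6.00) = 0.00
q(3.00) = 0.00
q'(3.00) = 0.00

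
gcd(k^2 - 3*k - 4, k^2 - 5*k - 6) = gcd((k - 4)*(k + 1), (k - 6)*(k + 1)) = k + 1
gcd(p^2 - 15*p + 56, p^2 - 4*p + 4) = 1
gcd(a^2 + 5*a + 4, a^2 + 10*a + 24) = a + 4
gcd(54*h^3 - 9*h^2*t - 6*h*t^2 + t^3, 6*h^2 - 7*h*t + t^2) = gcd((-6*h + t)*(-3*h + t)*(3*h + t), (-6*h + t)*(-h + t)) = -6*h + t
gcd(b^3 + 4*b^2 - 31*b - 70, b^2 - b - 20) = b - 5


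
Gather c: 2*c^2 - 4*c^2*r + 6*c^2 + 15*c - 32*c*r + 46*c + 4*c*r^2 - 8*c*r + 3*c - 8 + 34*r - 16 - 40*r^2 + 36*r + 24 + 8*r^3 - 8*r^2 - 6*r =c^2*(8 - 4*r) + c*(4*r^2 - 40*r + 64) + 8*r^3 - 48*r^2 + 64*r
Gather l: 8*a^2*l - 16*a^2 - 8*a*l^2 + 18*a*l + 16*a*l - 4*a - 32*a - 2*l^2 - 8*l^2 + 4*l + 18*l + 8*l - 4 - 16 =-16*a^2 - 36*a + l^2*(-8*a - 10) + l*(8*a^2 + 34*a + 30) - 20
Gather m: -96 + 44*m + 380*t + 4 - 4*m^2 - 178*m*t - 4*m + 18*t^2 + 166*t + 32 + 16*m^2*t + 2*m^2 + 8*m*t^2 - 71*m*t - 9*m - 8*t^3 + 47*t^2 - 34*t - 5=m^2*(16*t - 2) + m*(8*t^2 - 249*t + 31) - 8*t^3 + 65*t^2 + 512*t - 65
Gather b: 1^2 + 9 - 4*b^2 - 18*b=-4*b^2 - 18*b + 10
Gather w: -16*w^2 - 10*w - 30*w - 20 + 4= -16*w^2 - 40*w - 16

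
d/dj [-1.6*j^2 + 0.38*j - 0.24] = 0.38 - 3.2*j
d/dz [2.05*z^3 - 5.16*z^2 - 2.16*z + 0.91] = 6.15*z^2 - 10.32*z - 2.16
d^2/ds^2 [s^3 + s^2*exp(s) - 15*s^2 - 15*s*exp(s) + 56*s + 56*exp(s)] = s^2*exp(s) - 11*s*exp(s) + 6*s + 28*exp(s) - 30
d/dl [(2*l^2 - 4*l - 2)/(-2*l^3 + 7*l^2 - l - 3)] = 2*(2*l^4 - 8*l^3 + 7*l^2 + 8*l + 5)/(4*l^6 - 28*l^5 + 53*l^4 - 2*l^3 - 41*l^2 + 6*l + 9)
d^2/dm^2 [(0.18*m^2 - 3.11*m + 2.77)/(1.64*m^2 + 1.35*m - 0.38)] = (4.44089209850063e-16*m^4 - 17.526352*m^3 + 45.374208*m^2 + 25.167768*m + 10.410302)/(4.410944*m^6 + 10.89288*m^5 + 5.900556*m^4 - 2.587545*m^3 - 1.367202*m^2 + 0.58482*m - 0.054872)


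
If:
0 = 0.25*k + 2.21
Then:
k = -8.84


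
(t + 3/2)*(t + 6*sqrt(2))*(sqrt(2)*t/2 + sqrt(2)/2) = sqrt(2)*t^3/2 + 5*sqrt(2)*t^2/4 + 6*t^2 + 3*sqrt(2)*t/4 + 15*t + 9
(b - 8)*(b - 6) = b^2 - 14*b + 48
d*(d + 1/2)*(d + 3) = d^3 + 7*d^2/2 + 3*d/2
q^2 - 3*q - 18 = (q - 6)*(q + 3)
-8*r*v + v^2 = v*(-8*r + v)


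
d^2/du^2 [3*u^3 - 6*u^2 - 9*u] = 18*u - 12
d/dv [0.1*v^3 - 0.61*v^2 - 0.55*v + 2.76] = 0.3*v^2 - 1.22*v - 0.55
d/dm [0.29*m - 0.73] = 0.290000000000000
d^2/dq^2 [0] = 0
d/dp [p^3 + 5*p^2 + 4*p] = 3*p^2 + 10*p + 4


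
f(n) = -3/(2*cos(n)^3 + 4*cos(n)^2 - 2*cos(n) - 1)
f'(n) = -3*(6*sin(n)*cos(n)^2 + 8*sin(n)*cos(n) - 2*sin(n))/(2*cos(n)^3 + 4*cos(n)^2 - 2*cos(n) - 1)^2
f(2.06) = -4.87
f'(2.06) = 30.99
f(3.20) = -1.00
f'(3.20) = -0.08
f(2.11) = -3.70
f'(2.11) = 17.73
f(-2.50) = -1.40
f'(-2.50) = -1.78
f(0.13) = -1.03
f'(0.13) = -0.55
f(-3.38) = -1.04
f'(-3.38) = 0.35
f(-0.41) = -1.45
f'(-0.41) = 2.89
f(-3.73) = -1.32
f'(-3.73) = 1.44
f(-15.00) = -1.54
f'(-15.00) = -2.37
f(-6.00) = -1.18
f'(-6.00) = -1.46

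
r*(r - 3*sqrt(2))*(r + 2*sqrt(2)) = r^3 - sqrt(2)*r^2 - 12*r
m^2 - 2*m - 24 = (m - 6)*(m + 4)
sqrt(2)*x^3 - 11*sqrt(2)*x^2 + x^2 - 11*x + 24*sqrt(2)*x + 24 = (x - 8)*(x - 3)*(sqrt(2)*x + 1)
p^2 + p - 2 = (p - 1)*(p + 2)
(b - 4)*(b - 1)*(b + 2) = b^3 - 3*b^2 - 6*b + 8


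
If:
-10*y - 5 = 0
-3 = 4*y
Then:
No Solution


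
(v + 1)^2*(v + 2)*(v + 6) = v^4 + 10*v^3 + 29*v^2 + 32*v + 12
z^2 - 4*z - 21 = (z - 7)*(z + 3)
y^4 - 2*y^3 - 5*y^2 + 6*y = y*(y - 3)*(y - 1)*(y + 2)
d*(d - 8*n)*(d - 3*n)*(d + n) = d^4 - 10*d^3*n + 13*d^2*n^2 + 24*d*n^3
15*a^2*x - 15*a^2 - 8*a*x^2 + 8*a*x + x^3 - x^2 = (-5*a + x)*(-3*a + x)*(x - 1)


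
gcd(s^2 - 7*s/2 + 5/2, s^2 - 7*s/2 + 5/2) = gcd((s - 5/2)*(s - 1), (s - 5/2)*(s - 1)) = s^2 - 7*s/2 + 5/2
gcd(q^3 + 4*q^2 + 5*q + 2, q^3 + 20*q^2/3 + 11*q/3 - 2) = q + 1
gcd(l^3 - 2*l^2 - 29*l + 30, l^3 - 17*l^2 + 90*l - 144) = l - 6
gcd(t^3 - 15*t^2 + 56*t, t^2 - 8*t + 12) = 1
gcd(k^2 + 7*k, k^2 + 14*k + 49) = k + 7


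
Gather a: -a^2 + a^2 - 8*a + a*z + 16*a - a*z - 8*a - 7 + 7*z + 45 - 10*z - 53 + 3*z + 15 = 0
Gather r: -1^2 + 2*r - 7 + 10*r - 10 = 12*r - 18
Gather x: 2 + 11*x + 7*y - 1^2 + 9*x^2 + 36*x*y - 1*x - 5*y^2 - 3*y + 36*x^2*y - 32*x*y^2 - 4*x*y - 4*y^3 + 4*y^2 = x^2*(36*y + 9) + x*(-32*y^2 + 32*y + 10) - 4*y^3 - y^2 + 4*y + 1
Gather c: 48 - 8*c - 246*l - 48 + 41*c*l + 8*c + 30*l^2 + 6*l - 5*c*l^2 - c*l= c*(-5*l^2 + 40*l) + 30*l^2 - 240*l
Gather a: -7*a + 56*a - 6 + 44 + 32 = 49*a + 70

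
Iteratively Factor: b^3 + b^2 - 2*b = (b - 1)*(b^2 + 2*b) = (b - 1)*(b + 2)*(b)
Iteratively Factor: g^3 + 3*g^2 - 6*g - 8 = (g + 4)*(g^2 - g - 2) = (g + 1)*(g + 4)*(g - 2)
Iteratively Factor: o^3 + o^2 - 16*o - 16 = (o + 4)*(o^2 - 3*o - 4) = (o - 4)*(o + 4)*(o + 1)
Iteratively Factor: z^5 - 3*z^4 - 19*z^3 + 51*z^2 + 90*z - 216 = (z + 3)*(z^4 - 6*z^3 - z^2 + 54*z - 72) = (z - 2)*(z + 3)*(z^3 - 4*z^2 - 9*z + 36) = (z - 4)*(z - 2)*(z + 3)*(z^2 - 9) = (z - 4)*(z - 2)*(z + 3)^2*(z - 3)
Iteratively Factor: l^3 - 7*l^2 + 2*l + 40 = (l + 2)*(l^2 - 9*l + 20) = (l - 4)*(l + 2)*(l - 5)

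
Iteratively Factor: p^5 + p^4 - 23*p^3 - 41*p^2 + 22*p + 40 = (p - 1)*(p^4 + 2*p^3 - 21*p^2 - 62*p - 40) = (p - 1)*(p + 4)*(p^3 - 2*p^2 - 13*p - 10) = (p - 1)*(p + 1)*(p + 4)*(p^2 - 3*p - 10) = (p - 5)*(p - 1)*(p + 1)*(p + 4)*(p + 2)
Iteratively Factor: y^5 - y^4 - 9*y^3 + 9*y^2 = (y)*(y^4 - y^3 - 9*y^2 + 9*y) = y*(y - 3)*(y^3 + 2*y^2 - 3*y) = y*(y - 3)*(y + 3)*(y^2 - y) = y*(y - 3)*(y - 1)*(y + 3)*(y)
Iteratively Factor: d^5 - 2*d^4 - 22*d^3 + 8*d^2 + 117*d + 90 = (d + 1)*(d^4 - 3*d^3 - 19*d^2 + 27*d + 90) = (d + 1)*(d + 3)*(d^3 - 6*d^2 - d + 30) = (d - 5)*(d + 1)*(d + 3)*(d^2 - d - 6) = (d - 5)*(d + 1)*(d + 2)*(d + 3)*(d - 3)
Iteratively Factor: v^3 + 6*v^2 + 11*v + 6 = (v + 3)*(v^2 + 3*v + 2) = (v + 2)*(v + 3)*(v + 1)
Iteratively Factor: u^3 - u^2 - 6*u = (u)*(u^2 - u - 6) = u*(u - 3)*(u + 2)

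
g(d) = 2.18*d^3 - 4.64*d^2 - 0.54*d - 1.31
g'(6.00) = 179.22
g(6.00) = 299.29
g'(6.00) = 179.22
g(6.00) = 299.29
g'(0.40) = -3.21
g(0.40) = -2.13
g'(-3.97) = 139.38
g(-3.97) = -208.70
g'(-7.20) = 405.31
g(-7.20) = -1051.64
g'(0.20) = -2.13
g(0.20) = -1.59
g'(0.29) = -2.68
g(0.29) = -1.80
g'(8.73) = 416.88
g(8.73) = 1090.79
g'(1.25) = -1.92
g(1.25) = -4.98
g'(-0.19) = 1.46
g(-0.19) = -1.39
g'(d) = 6.54*d^2 - 9.28*d - 0.54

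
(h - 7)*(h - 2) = h^2 - 9*h + 14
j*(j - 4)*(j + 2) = j^3 - 2*j^2 - 8*j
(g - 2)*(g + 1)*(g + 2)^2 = g^4 + 3*g^3 - 2*g^2 - 12*g - 8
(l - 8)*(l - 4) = l^2 - 12*l + 32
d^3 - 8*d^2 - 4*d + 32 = (d - 8)*(d - 2)*(d + 2)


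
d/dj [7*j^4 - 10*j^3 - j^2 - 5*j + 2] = 28*j^3 - 30*j^2 - 2*j - 5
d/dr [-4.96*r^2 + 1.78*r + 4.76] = 1.78 - 9.92*r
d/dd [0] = 0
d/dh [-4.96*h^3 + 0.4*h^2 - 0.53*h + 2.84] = -14.88*h^2 + 0.8*h - 0.53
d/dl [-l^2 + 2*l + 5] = 2 - 2*l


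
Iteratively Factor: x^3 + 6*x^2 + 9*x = (x)*(x^2 + 6*x + 9) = x*(x + 3)*(x + 3)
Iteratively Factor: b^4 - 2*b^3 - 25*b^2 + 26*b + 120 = (b + 4)*(b^3 - 6*b^2 - b + 30) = (b - 5)*(b + 4)*(b^2 - b - 6) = (b - 5)*(b + 2)*(b + 4)*(b - 3)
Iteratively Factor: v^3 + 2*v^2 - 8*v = (v)*(v^2 + 2*v - 8) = v*(v + 4)*(v - 2)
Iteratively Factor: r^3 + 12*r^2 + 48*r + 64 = (r + 4)*(r^2 + 8*r + 16) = (r + 4)^2*(r + 4)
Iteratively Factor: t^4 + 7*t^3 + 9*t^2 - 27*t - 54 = (t + 3)*(t^3 + 4*t^2 - 3*t - 18) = (t - 2)*(t + 3)*(t^2 + 6*t + 9) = (t - 2)*(t + 3)^2*(t + 3)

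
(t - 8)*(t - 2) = t^2 - 10*t + 16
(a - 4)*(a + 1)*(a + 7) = a^3 + 4*a^2 - 25*a - 28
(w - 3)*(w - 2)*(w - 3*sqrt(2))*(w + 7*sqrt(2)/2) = w^4 - 5*w^3 + sqrt(2)*w^3/2 - 15*w^2 - 5*sqrt(2)*w^2/2 + 3*sqrt(2)*w + 105*w - 126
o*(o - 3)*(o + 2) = o^3 - o^2 - 6*o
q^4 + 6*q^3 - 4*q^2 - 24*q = q*(q - 2)*(q + 2)*(q + 6)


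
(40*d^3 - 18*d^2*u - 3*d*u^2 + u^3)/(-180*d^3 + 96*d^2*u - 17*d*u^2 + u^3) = (-8*d^2 + 2*d*u + u^2)/(36*d^2 - 12*d*u + u^2)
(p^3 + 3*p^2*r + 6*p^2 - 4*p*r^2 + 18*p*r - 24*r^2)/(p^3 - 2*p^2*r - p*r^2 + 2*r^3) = (p^2 + 4*p*r + 6*p + 24*r)/(p^2 - p*r - 2*r^2)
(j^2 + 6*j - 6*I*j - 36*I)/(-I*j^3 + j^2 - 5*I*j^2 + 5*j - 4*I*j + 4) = (I*j^2 + 6*j*(1 + I) + 36)/(j^3 + j^2*(5 + I) + j*(4 + 5*I) + 4*I)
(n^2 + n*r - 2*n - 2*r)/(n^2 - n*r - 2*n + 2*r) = (-n - r)/(-n + r)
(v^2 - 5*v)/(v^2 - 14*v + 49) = v*(v - 5)/(v^2 - 14*v + 49)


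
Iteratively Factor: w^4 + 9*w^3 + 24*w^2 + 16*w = (w + 4)*(w^3 + 5*w^2 + 4*w) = w*(w + 4)*(w^2 + 5*w + 4) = w*(w + 1)*(w + 4)*(w + 4)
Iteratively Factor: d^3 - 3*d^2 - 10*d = (d)*(d^2 - 3*d - 10) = d*(d + 2)*(d - 5)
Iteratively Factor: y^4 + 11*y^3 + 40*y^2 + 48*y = (y + 4)*(y^3 + 7*y^2 + 12*y) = (y + 3)*(y + 4)*(y^2 + 4*y) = y*(y + 3)*(y + 4)*(y + 4)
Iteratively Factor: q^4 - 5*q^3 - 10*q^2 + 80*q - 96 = (q - 2)*(q^3 - 3*q^2 - 16*q + 48) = (q - 3)*(q - 2)*(q^2 - 16) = (q - 4)*(q - 3)*(q - 2)*(q + 4)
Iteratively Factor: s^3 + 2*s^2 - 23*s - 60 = (s + 4)*(s^2 - 2*s - 15) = (s + 3)*(s + 4)*(s - 5)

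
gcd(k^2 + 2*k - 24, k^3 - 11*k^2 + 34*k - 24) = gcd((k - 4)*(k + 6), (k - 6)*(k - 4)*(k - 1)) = k - 4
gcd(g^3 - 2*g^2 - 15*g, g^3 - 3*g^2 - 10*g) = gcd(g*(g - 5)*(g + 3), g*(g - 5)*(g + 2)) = g^2 - 5*g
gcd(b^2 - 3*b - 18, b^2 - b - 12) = b + 3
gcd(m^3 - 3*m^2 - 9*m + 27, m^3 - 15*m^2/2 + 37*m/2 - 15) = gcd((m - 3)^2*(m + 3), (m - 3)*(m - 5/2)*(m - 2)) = m - 3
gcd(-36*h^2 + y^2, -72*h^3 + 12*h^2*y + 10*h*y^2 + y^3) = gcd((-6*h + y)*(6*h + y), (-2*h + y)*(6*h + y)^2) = 6*h + y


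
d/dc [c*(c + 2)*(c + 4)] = 3*c^2 + 12*c + 8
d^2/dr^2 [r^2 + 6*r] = 2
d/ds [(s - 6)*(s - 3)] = 2*s - 9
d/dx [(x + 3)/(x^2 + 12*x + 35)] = (x^2 + 12*x - 2*(x + 3)*(x + 6) + 35)/(x^2 + 12*x + 35)^2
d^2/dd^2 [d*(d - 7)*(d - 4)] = 6*d - 22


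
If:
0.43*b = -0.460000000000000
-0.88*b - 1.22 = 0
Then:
No Solution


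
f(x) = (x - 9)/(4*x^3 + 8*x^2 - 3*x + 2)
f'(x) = (x - 9)*(-12*x^2 - 16*x + 3)/(4*x^3 + 8*x^2 - 3*x + 2)^2 + 1/(4*x^3 + 8*x^2 - 3*x + 2) = (4*x^3 + 8*x^2 - 3*x - (x - 9)*(12*x^2 + 16*x - 3) + 2)/(4*x^3 + 8*x^2 - 3*x + 2)^2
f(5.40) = -0.00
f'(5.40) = 0.00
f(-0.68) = -1.49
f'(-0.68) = -1.77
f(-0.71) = -1.44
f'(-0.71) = -1.63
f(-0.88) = -1.22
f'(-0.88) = -1.05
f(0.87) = -1.01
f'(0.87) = 2.62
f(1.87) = -0.14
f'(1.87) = 0.21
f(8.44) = -0.00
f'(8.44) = 0.00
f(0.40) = -3.68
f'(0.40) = 8.81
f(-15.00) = 0.00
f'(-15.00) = 0.00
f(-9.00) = 0.01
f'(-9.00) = 0.00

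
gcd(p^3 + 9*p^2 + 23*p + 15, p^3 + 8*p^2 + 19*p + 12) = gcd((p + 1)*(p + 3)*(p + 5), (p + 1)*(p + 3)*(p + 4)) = p^2 + 4*p + 3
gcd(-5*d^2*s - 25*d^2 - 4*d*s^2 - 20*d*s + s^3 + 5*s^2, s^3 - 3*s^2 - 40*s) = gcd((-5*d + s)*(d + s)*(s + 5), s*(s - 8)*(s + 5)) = s + 5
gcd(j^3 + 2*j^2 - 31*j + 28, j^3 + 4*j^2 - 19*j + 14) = j^2 + 6*j - 7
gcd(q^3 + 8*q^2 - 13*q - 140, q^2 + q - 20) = q^2 + q - 20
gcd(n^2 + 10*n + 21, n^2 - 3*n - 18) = n + 3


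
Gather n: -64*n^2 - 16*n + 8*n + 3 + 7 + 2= -64*n^2 - 8*n + 12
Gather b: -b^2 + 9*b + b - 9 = -b^2 + 10*b - 9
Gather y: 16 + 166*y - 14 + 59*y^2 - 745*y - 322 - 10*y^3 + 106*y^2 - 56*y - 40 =-10*y^3 + 165*y^2 - 635*y - 360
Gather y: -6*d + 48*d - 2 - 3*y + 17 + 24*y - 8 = 42*d + 21*y + 7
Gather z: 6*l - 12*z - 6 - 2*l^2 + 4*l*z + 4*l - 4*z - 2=-2*l^2 + 10*l + z*(4*l - 16) - 8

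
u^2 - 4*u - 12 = (u - 6)*(u + 2)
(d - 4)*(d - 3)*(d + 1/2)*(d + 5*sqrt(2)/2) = d^4 - 13*d^3/2 + 5*sqrt(2)*d^3/2 - 65*sqrt(2)*d^2/4 + 17*d^2/2 + 6*d + 85*sqrt(2)*d/4 + 15*sqrt(2)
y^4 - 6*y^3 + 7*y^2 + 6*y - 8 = (y - 4)*(y - 2)*(y - 1)*(y + 1)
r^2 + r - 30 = (r - 5)*(r + 6)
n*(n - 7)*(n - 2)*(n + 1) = n^4 - 8*n^3 + 5*n^2 + 14*n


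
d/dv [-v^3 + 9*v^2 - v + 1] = -3*v^2 + 18*v - 1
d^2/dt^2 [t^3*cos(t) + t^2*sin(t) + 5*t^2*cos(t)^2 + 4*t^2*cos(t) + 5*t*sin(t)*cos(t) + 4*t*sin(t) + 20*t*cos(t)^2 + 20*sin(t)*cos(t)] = -t^3*cos(t) - 7*t^2*sin(t) - 4*t^2*cos(t) - 10*t^2*cos(2*t) - 20*t*sin(t) - 30*t*sin(2*t) + 10*t*cos(t) - 40*t*cos(2*t) + 2*sin(t) - 80*sin(2*t) + 16*cos(t) + 15*cos(2*t) + 5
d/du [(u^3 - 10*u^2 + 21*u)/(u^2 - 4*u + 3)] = (u^2 - 2*u + 7)/(u^2 - 2*u + 1)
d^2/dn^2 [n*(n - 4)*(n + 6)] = 6*n + 4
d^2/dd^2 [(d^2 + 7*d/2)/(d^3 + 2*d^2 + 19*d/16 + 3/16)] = 16*(512*d^6 + 5376*d^5 + 8928*d^4 + 3152*d^3 - 2592*d^2 - 2016*d - 381)/(4096*d^9 + 24576*d^8 + 63744*d^7 + 93440*d^6 + 84912*d^5 + 49344*d^4 + 18235*d^3 + 4113*d^2 + 513*d + 27)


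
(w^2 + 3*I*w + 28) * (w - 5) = w^3 - 5*w^2 + 3*I*w^2 + 28*w - 15*I*w - 140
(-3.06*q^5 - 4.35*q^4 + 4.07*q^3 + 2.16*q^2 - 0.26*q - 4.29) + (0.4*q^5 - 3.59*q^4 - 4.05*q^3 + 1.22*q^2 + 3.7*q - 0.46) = -2.66*q^5 - 7.94*q^4 + 0.0200000000000005*q^3 + 3.38*q^2 + 3.44*q - 4.75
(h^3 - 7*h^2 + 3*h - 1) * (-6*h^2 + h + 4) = -6*h^5 + 43*h^4 - 21*h^3 - 19*h^2 + 11*h - 4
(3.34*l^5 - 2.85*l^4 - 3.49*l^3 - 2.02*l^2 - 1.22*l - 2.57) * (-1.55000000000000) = -5.177*l^5 + 4.4175*l^4 + 5.4095*l^3 + 3.131*l^2 + 1.891*l + 3.9835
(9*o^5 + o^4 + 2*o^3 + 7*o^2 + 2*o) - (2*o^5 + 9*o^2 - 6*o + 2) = 7*o^5 + o^4 + 2*o^3 - 2*o^2 + 8*o - 2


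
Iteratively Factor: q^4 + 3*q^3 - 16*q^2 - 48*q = (q - 4)*(q^3 + 7*q^2 + 12*q) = q*(q - 4)*(q^2 + 7*q + 12) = q*(q - 4)*(q + 4)*(q + 3)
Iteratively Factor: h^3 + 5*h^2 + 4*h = (h + 4)*(h^2 + h) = h*(h + 4)*(h + 1)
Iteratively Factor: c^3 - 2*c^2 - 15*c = (c + 3)*(c^2 - 5*c) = (c - 5)*(c + 3)*(c)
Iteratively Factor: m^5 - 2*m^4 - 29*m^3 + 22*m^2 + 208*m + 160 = (m + 4)*(m^4 - 6*m^3 - 5*m^2 + 42*m + 40) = (m + 1)*(m + 4)*(m^3 - 7*m^2 + 2*m + 40) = (m - 4)*(m + 1)*(m + 4)*(m^2 - 3*m - 10) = (m - 4)*(m + 1)*(m + 2)*(m + 4)*(m - 5)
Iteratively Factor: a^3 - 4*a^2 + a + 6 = (a + 1)*(a^2 - 5*a + 6) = (a - 2)*(a + 1)*(a - 3)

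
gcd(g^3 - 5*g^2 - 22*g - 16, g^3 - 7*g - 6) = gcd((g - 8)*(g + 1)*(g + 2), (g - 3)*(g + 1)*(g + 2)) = g^2 + 3*g + 2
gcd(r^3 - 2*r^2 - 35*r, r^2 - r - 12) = 1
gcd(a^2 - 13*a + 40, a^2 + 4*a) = 1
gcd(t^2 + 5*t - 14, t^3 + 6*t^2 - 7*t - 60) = 1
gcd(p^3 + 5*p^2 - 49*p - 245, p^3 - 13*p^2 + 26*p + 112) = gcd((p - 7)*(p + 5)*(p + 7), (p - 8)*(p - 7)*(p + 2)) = p - 7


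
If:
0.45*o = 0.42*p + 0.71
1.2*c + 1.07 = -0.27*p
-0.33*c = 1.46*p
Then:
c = -0.94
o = 1.78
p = 0.21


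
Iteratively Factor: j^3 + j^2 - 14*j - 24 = (j - 4)*(j^2 + 5*j + 6) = (j - 4)*(j + 2)*(j + 3)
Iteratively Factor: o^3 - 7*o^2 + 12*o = (o)*(o^2 - 7*o + 12) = o*(o - 3)*(o - 4)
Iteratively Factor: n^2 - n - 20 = (n - 5)*(n + 4)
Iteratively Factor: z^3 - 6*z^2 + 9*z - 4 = (z - 1)*(z^2 - 5*z + 4) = (z - 4)*(z - 1)*(z - 1)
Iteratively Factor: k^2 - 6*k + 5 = (k - 5)*(k - 1)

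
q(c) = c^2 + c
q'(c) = 2*c + 1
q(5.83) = 39.82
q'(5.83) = 12.66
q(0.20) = 0.24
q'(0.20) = 1.40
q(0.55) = 0.85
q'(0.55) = 2.10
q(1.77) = 4.90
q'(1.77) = 4.54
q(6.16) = 44.11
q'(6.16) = 13.32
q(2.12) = 6.61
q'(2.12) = 5.24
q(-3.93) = 11.51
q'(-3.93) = -6.86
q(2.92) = 11.45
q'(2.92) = 6.84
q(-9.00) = 72.00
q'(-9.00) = -17.00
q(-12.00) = 132.00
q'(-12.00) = -23.00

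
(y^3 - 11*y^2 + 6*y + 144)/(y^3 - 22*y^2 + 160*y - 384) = (y + 3)/(y - 8)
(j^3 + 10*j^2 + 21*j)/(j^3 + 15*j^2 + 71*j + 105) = j/(j + 5)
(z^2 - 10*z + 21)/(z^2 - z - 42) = (z - 3)/(z + 6)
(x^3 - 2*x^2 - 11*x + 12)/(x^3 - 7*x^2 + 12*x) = (x^2 + 2*x - 3)/(x*(x - 3))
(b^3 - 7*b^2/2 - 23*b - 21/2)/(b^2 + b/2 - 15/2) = (2*b^2 - 13*b - 7)/(2*b - 5)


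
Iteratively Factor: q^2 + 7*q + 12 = (q + 3)*(q + 4)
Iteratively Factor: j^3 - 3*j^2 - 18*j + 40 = (j + 4)*(j^2 - 7*j + 10) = (j - 2)*(j + 4)*(j - 5)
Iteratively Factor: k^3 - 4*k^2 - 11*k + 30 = (k + 3)*(k^2 - 7*k + 10) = (k - 5)*(k + 3)*(k - 2)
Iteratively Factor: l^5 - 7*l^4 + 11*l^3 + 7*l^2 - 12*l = (l - 4)*(l^4 - 3*l^3 - l^2 + 3*l) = (l - 4)*(l - 3)*(l^3 - l) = (l - 4)*(l - 3)*(l - 1)*(l^2 + l) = l*(l - 4)*(l - 3)*(l - 1)*(l + 1)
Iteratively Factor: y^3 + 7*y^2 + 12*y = (y + 3)*(y^2 + 4*y) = y*(y + 3)*(y + 4)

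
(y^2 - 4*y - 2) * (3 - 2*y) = -2*y^3 + 11*y^2 - 8*y - 6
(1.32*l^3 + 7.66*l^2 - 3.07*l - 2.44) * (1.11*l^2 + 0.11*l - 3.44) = 1.4652*l^5 + 8.6478*l^4 - 7.1059*l^3 - 29.3965*l^2 + 10.2924*l + 8.3936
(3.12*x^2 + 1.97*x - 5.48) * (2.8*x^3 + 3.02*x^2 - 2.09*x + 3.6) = 8.736*x^5 + 14.9384*x^4 - 15.9154*x^3 - 9.4349*x^2 + 18.5452*x - 19.728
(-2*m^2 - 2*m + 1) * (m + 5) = -2*m^3 - 12*m^2 - 9*m + 5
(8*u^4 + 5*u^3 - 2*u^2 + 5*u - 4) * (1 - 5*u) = -40*u^5 - 17*u^4 + 15*u^3 - 27*u^2 + 25*u - 4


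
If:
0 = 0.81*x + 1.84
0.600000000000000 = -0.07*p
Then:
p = -8.57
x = -2.27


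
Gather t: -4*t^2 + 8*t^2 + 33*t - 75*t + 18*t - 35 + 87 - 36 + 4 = 4*t^2 - 24*t + 20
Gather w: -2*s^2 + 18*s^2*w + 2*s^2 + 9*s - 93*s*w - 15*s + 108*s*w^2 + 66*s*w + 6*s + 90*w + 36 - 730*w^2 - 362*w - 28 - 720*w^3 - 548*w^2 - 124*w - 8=-720*w^3 + w^2*(108*s - 1278) + w*(18*s^2 - 27*s - 396)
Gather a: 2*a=2*a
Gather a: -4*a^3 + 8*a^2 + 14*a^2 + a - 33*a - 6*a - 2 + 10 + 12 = -4*a^3 + 22*a^2 - 38*a + 20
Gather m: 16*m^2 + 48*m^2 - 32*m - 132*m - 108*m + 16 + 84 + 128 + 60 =64*m^2 - 272*m + 288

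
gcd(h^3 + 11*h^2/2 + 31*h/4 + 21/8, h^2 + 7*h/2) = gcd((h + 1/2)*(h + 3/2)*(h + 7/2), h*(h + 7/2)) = h + 7/2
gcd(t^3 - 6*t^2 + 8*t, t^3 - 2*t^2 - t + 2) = t - 2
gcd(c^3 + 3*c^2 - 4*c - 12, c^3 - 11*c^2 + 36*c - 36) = c - 2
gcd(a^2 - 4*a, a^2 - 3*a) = a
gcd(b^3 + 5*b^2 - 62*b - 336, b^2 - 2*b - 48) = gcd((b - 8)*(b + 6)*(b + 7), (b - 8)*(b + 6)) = b^2 - 2*b - 48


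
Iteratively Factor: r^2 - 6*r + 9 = (r - 3)*(r - 3)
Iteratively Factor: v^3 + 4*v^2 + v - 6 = (v + 2)*(v^2 + 2*v - 3) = (v - 1)*(v + 2)*(v + 3)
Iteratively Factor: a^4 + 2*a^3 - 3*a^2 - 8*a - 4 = (a + 1)*(a^3 + a^2 - 4*a - 4) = (a - 2)*(a + 1)*(a^2 + 3*a + 2) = (a - 2)*(a + 1)^2*(a + 2)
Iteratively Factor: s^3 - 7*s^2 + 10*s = (s - 2)*(s^2 - 5*s) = (s - 5)*(s - 2)*(s)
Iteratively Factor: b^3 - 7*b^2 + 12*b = (b - 4)*(b^2 - 3*b) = b*(b - 4)*(b - 3)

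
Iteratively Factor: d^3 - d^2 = (d - 1)*(d^2) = d*(d - 1)*(d)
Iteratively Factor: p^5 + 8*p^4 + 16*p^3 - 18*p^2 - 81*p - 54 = (p + 3)*(p^4 + 5*p^3 + p^2 - 21*p - 18) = (p + 3)^2*(p^3 + 2*p^2 - 5*p - 6) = (p - 2)*(p + 3)^2*(p^2 + 4*p + 3) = (p - 2)*(p + 3)^3*(p + 1)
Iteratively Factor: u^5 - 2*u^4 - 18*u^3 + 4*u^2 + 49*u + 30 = (u + 3)*(u^4 - 5*u^3 - 3*u^2 + 13*u + 10) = (u + 1)*(u + 3)*(u^3 - 6*u^2 + 3*u + 10) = (u + 1)^2*(u + 3)*(u^2 - 7*u + 10) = (u - 5)*(u + 1)^2*(u + 3)*(u - 2)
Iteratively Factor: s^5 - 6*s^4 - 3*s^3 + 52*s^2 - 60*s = (s - 2)*(s^4 - 4*s^3 - 11*s^2 + 30*s) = (s - 2)^2*(s^3 - 2*s^2 - 15*s) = (s - 2)^2*(s + 3)*(s^2 - 5*s) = s*(s - 2)^2*(s + 3)*(s - 5)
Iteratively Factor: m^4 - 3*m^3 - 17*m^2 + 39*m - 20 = (m + 4)*(m^3 - 7*m^2 + 11*m - 5) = (m - 1)*(m + 4)*(m^2 - 6*m + 5) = (m - 5)*(m - 1)*(m + 4)*(m - 1)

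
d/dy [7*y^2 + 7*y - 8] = 14*y + 7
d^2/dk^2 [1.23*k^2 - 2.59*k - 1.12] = 2.46000000000000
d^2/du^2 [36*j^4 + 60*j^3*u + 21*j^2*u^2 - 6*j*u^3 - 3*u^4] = 42*j^2 - 36*j*u - 36*u^2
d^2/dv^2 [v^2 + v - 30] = 2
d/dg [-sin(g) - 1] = -cos(g)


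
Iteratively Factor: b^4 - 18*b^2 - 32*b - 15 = (b + 1)*(b^3 - b^2 - 17*b - 15) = (b + 1)*(b + 3)*(b^2 - 4*b - 5) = (b + 1)^2*(b + 3)*(b - 5)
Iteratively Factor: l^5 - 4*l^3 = (l + 2)*(l^4 - 2*l^3) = l*(l + 2)*(l^3 - 2*l^2) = l^2*(l + 2)*(l^2 - 2*l) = l^2*(l - 2)*(l + 2)*(l)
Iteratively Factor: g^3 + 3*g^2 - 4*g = (g)*(g^2 + 3*g - 4) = g*(g - 1)*(g + 4)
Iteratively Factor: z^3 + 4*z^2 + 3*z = (z)*(z^2 + 4*z + 3) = z*(z + 3)*(z + 1)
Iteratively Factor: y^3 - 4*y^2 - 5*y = (y)*(y^2 - 4*y - 5) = y*(y + 1)*(y - 5)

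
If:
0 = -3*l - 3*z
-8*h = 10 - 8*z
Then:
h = z - 5/4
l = -z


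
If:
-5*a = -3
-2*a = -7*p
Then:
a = 3/5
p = 6/35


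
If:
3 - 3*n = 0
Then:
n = 1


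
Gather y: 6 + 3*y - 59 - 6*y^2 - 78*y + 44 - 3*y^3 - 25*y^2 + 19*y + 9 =-3*y^3 - 31*y^2 - 56*y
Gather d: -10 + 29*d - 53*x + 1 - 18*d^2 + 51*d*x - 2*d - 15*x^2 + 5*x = -18*d^2 + d*(51*x + 27) - 15*x^2 - 48*x - 9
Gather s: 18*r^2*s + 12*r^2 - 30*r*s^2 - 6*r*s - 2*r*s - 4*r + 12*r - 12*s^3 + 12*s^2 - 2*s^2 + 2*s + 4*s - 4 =12*r^2 + 8*r - 12*s^3 + s^2*(10 - 30*r) + s*(18*r^2 - 8*r + 6) - 4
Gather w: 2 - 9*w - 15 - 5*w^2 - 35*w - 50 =-5*w^2 - 44*w - 63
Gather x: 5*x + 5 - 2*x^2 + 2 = -2*x^2 + 5*x + 7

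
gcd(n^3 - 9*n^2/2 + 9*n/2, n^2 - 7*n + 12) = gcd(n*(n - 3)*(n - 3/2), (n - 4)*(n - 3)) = n - 3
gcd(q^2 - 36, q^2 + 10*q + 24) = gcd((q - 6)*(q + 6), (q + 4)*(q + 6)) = q + 6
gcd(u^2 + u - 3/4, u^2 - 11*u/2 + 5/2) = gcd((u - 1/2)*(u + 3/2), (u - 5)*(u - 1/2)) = u - 1/2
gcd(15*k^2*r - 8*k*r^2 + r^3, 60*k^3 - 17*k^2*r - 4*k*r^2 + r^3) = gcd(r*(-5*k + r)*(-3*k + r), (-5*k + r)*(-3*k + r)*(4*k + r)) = 15*k^2 - 8*k*r + r^2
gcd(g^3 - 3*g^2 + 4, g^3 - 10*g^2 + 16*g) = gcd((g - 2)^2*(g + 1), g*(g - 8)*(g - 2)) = g - 2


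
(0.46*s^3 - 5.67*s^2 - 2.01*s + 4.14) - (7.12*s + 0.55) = 0.46*s^3 - 5.67*s^2 - 9.13*s + 3.59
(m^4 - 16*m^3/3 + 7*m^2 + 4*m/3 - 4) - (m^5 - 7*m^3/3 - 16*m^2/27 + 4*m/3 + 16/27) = -m^5 + m^4 - 3*m^3 + 205*m^2/27 - 124/27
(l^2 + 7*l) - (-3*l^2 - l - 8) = 4*l^2 + 8*l + 8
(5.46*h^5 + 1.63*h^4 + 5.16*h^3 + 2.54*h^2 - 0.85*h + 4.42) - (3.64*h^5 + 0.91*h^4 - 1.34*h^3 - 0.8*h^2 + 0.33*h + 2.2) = 1.82*h^5 + 0.72*h^4 + 6.5*h^3 + 3.34*h^2 - 1.18*h + 2.22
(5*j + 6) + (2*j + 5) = 7*j + 11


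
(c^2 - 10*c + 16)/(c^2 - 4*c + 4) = (c - 8)/(c - 2)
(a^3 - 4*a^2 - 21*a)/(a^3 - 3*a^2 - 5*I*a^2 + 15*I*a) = (a^2 - 4*a - 21)/(a^2 - 3*a - 5*I*a + 15*I)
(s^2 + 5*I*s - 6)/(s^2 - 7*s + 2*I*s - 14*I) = (s + 3*I)/(s - 7)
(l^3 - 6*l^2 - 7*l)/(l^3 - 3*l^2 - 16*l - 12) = l*(l - 7)/(l^2 - 4*l - 12)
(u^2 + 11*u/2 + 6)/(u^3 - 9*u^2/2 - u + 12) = (u + 4)/(u^2 - 6*u + 8)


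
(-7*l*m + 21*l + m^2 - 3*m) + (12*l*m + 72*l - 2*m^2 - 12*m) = 5*l*m + 93*l - m^2 - 15*m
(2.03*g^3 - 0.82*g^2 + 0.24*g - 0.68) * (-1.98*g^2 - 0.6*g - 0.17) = -4.0194*g^5 + 0.4056*g^4 - 0.3283*g^3 + 1.3418*g^2 + 0.3672*g + 0.1156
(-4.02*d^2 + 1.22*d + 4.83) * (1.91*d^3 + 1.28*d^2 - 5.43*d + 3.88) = -7.6782*d^5 - 2.8154*d^4 + 32.6155*d^3 - 16.0398*d^2 - 21.4933*d + 18.7404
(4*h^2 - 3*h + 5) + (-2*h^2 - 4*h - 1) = 2*h^2 - 7*h + 4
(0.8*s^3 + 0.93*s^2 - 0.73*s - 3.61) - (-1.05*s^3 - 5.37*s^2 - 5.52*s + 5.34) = 1.85*s^3 + 6.3*s^2 + 4.79*s - 8.95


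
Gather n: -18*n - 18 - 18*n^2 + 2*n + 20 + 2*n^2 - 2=-16*n^2 - 16*n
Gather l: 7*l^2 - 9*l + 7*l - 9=7*l^2 - 2*l - 9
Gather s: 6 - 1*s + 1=7 - s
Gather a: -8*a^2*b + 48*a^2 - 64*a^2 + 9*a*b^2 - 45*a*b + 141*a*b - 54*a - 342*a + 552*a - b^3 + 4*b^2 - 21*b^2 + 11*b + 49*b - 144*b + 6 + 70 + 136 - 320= a^2*(-8*b - 16) + a*(9*b^2 + 96*b + 156) - b^3 - 17*b^2 - 84*b - 108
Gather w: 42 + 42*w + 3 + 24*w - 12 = 66*w + 33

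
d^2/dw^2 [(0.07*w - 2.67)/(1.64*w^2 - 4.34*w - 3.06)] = ((9.3652 - 0.6888*w)*(-1.64*w^2 + 4.34*w + 3.06) - (0.07*w - 2.67)*(3.28*w - 4.34)*(6.56*w - 8.68))/(-1.64*w^2 + 4.34*w + 3.06)^3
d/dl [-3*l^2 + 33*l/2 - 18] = 33/2 - 6*l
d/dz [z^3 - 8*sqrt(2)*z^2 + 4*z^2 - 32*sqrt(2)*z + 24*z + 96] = 3*z^2 - 16*sqrt(2)*z + 8*z - 32*sqrt(2) + 24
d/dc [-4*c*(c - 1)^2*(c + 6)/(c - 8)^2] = 8*(-c^4 + 14*c^3 + 48*c^2 - 85*c + 24)/(c^3 - 24*c^2 + 192*c - 512)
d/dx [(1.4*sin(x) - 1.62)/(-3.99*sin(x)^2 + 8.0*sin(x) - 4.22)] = (5.586*sin(x)^2 - 12.9276*sin(x) + 7.052)*cos(x)/(15.9201*sin(x)^4 - 63.84*sin(x)^3 + 97.6756*sin(x)^2 - 67.52*sin(x) + 17.8084)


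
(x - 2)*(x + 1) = x^2 - x - 2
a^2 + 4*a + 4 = (a + 2)^2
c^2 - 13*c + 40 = (c - 8)*(c - 5)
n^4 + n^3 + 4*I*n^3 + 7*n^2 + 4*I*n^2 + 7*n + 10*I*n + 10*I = (n + 1)*(n - 2*I)*(n + I)*(n + 5*I)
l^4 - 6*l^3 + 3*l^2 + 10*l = l*(l - 5)*(l - 2)*(l + 1)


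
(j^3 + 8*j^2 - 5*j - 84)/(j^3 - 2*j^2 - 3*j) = (j^2 + 11*j + 28)/(j*(j + 1))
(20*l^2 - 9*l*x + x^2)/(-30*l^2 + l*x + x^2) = (-4*l + x)/(6*l + x)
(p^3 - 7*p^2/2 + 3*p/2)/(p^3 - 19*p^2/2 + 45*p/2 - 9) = p/(p - 6)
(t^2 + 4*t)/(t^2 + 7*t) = (t + 4)/(t + 7)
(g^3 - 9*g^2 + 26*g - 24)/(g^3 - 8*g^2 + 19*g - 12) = (g - 2)/(g - 1)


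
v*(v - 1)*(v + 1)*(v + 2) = v^4 + 2*v^3 - v^2 - 2*v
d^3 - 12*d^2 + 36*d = d*(d - 6)^2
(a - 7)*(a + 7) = a^2 - 49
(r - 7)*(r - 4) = r^2 - 11*r + 28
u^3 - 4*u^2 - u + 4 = (u - 4)*(u - 1)*(u + 1)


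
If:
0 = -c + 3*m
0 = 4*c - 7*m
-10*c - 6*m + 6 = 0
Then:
No Solution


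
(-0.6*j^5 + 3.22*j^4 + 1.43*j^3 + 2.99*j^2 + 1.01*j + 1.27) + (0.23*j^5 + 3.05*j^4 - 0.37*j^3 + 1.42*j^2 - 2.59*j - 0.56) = -0.37*j^5 + 6.27*j^4 + 1.06*j^3 + 4.41*j^2 - 1.58*j + 0.71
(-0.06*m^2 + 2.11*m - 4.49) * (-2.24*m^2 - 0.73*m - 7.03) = 0.1344*m^4 - 4.6826*m^3 + 8.9391*m^2 - 11.5556*m + 31.5647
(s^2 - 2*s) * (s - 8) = s^3 - 10*s^2 + 16*s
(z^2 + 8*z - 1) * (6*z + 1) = 6*z^3 + 49*z^2 + 2*z - 1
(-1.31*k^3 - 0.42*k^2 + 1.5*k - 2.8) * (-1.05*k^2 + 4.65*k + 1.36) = 1.3755*k^5 - 5.6505*k^4 - 5.3096*k^3 + 9.3438*k^2 - 10.98*k - 3.808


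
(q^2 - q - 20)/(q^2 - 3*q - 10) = (q + 4)/(q + 2)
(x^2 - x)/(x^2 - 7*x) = (x - 1)/(x - 7)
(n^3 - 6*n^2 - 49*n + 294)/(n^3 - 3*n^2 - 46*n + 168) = (n - 7)/(n - 4)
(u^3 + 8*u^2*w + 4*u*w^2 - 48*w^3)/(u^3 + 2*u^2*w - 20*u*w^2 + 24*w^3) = (u + 4*w)/(u - 2*w)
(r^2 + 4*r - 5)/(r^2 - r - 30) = (r - 1)/(r - 6)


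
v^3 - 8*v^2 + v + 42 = (v - 7)*(v - 3)*(v + 2)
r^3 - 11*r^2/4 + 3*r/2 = r*(r - 2)*(r - 3/4)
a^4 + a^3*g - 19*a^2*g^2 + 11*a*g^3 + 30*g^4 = (a - 3*g)*(a - 2*g)*(a + g)*(a + 5*g)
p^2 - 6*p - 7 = (p - 7)*(p + 1)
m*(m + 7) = m^2 + 7*m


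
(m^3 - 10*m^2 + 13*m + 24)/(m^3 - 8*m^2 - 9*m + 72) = (m + 1)/(m + 3)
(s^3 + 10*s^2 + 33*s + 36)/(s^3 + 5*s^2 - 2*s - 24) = (s + 3)/(s - 2)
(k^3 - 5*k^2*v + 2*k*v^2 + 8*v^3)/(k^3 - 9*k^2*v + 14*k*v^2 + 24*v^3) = (-k + 2*v)/(-k + 6*v)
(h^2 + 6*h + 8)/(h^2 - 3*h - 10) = (h + 4)/(h - 5)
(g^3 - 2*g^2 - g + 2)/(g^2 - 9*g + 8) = (g^2 - g - 2)/(g - 8)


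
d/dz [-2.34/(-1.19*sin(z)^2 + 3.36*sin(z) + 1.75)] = (7.8624 - 5.5692*sin(z))*cos(z)/(-1.19*sin(z)^2 + 3.36*sin(z) + 1.75)^2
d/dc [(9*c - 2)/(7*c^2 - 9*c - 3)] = (-63*c^2 + 28*c - 45)/(49*c^4 - 126*c^3 + 39*c^2 + 54*c + 9)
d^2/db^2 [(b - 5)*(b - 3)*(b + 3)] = 6*b - 10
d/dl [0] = 0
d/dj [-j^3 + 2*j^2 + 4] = j*(4 - 3*j)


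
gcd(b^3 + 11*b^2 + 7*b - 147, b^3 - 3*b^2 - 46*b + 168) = b + 7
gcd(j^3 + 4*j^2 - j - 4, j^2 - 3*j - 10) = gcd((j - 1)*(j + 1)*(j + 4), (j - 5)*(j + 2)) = 1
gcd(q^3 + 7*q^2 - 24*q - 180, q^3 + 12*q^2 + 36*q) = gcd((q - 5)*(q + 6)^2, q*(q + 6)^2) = q^2 + 12*q + 36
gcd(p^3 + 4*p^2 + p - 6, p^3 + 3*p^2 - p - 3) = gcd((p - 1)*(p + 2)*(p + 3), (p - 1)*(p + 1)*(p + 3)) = p^2 + 2*p - 3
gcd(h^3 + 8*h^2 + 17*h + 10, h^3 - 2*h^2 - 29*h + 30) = h + 5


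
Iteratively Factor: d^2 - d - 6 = (d + 2)*(d - 3)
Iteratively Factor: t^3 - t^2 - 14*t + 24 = (t - 2)*(t^2 + t - 12) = (t - 3)*(t - 2)*(t + 4)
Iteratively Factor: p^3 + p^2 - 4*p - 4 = (p + 1)*(p^2 - 4) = (p - 2)*(p + 1)*(p + 2)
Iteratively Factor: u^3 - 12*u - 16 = (u - 4)*(u^2 + 4*u + 4) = (u - 4)*(u + 2)*(u + 2)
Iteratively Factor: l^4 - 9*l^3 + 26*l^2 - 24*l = (l - 2)*(l^3 - 7*l^2 + 12*l) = l*(l - 2)*(l^2 - 7*l + 12) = l*(l - 4)*(l - 2)*(l - 3)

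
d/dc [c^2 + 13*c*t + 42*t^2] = 2*c + 13*t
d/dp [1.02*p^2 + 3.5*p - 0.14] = 2.04*p + 3.5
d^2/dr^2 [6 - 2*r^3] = -12*r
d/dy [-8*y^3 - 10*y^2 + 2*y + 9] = -24*y^2 - 20*y + 2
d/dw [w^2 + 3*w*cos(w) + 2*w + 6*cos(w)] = -3*w*sin(w) + 2*w - 6*sin(w) + 3*cos(w) + 2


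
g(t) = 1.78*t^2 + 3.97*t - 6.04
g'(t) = 3.56*t + 3.97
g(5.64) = 72.97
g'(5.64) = 24.05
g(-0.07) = -6.31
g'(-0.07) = 3.72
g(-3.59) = 2.65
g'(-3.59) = -8.81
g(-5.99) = 34.05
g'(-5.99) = -17.35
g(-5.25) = 22.18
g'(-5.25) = -14.72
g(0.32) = -4.59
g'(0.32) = 5.11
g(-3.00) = -1.93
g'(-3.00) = -6.71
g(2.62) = 16.58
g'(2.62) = 13.30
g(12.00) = 297.92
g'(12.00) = 46.69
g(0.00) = -6.04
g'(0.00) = 3.97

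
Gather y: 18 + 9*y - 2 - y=8*y + 16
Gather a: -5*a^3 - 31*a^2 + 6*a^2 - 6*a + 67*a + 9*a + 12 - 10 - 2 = -5*a^3 - 25*a^2 + 70*a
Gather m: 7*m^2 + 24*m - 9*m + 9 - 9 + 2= 7*m^2 + 15*m + 2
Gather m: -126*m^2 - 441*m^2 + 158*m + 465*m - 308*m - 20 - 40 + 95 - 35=-567*m^2 + 315*m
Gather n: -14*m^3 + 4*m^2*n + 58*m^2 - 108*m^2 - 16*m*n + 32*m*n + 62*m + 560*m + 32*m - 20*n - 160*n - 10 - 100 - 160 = -14*m^3 - 50*m^2 + 654*m + n*(4*m^2 + 16*m - 180) - 270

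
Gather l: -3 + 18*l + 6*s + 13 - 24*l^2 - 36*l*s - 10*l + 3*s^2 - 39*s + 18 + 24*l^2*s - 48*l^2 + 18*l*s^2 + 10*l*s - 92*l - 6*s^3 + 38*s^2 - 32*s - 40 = l^2*(24*s - 72) + l*(18*s^2 - 26*s - 84) - 6*s^3 + 41*s^2 - 65*s - 12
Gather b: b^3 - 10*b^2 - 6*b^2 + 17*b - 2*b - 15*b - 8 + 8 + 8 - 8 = b^3 - 16*b^2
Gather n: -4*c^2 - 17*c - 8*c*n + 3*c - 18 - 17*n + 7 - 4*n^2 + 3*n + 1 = -4*c^2 - 14*c - 4*n^2 + n*(-8*c - 14) - 10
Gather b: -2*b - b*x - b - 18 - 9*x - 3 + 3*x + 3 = b*(-x - 3) - 6*x - 18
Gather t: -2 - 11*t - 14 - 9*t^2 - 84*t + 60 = -9*t^2 - 95*t + 44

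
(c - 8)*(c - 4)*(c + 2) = c^3 - 10*c^2 + 8*c + 64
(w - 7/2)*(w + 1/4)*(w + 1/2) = w^3 - 11*w^2/4 - 5*w/2 - 7/16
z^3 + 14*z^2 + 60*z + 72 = (z + 2)*(z + 6)^2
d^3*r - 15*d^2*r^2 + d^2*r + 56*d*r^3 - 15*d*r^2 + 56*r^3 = (d - 8*r)*(d - 7*r)*(d*r + r)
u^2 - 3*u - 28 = (u - 7)*(u + 4)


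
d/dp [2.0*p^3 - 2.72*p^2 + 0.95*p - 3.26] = 6.0*p^2 - 5.44*p + 0.95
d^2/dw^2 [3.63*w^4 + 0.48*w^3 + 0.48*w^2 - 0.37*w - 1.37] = 43.56*w^2 + 2.88*w + 0.96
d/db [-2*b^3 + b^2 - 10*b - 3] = -6*b^2 + 2*b - 10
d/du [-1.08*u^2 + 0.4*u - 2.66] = 0.4 - 2.16*u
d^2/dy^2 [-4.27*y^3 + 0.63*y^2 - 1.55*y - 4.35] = 1.26 - 25.62*y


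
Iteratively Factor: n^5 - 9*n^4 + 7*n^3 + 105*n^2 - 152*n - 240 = (n - 4)*(n^4 - 5*n^3 - 13*n^2 + 53*n + 60) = (n - 4)*(n + 1)*(n^3 - 6*n^2 - 7*n + 60) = (n - 4)^2*(n + 1)*(n^2 - 2*n - 15) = (n - 5)*(n - 4)^2*(n + 1)*(n + 3)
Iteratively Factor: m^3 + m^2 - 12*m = (m + 4)*(m^2 - 3*m) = m*(m + 4)*(m - 3)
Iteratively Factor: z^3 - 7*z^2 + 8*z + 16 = (z - 4)*(z^2 - 3*z - 4) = (z - 4)^2*(z + 1)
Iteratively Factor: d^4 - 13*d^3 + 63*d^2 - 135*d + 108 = (d - 3)*(d^3 - 10*d^2 + 33*d - 36) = (d - 3)^2*(d^2 - 7*d + 12) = (d - 4)*(d - 3)^2*(d - 3)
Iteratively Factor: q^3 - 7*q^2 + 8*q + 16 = (q - 4)*(q^2 - 3*q - 4) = (q - 4)*(q + 1)*(q - 4)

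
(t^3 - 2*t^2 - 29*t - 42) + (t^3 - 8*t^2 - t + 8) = 2*t^3 - 10*t^2 - 30*t - 34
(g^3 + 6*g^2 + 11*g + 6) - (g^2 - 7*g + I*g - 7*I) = g^3 + 5*g^2 + 18*g - I*g + 6 + 7*I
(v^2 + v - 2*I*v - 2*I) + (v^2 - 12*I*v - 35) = 2*v^2 + v - 14*I*v - 35 - 2*I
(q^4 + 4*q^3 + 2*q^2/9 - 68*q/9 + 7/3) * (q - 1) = q^5 + 3*q^4 - 34*q^3/9 - 70*q^2/9 + 89*q/9 - 7/3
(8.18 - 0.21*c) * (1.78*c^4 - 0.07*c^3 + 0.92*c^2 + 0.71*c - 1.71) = -0.3738*c^5 + 14.5751*c^4 - 0.7658*c^3 + 7.3765*c^2 + 6.1669*c - 13.9878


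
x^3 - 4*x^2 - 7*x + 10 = (x - 5)*(x - 1)*(x + 2)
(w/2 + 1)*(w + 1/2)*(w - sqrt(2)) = w^3/2 - sqrt(2)*w^2/2 + 5*w^2/4 - 5*sqrt(2)*w/4 + w/2 - sqrt(2)/2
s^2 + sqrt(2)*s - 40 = (s - 4*sqrt(2))*(s + 5*sqrt(2))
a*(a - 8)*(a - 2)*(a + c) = a^4 + a^3*c - 10*a^3 - 10*a^2*c + 16*a^2 + 16*a*c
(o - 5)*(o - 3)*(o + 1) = o^3 - 7*o^2 + 7*o + 15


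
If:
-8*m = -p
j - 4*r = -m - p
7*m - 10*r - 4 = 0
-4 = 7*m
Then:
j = 68/35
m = -4/7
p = -32/7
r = -4/5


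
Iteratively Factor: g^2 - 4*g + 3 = (g - 3)*(g - 1)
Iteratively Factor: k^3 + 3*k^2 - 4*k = (k)*(k^2 + 3*k - 4) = k*(k - 1)*(k + 4)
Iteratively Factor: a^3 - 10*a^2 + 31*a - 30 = (a - 2)*(a^2 - 8*a + 15) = (a - 5)*(a - 2)*(a - 3)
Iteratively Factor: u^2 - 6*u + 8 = (u - 4)*(u - 2)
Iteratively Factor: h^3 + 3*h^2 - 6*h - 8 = (h + 4)*(h^2 - h - 2) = (h + 1)*(h + 4)*(h - 2)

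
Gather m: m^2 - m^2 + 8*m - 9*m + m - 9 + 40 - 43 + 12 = 0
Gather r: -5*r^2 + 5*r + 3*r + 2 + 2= -5*r^2 + 8*r + 4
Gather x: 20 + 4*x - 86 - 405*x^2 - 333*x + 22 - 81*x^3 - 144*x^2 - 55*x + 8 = -81*x^3 - 549*x^2 - 384*x - 36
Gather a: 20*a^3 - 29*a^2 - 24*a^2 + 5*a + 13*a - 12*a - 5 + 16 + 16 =20*a^3 - 53*a^2 + 6*a + 27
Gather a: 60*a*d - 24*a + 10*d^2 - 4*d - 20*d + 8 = a*(60*d - 24) + 10*d^2 - 24*d + 8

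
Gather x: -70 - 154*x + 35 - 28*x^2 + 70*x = -28*x^2 - 84*x - 35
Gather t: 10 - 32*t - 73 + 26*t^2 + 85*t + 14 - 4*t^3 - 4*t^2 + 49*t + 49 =-4*t^3 + 22*t^2 + 102*t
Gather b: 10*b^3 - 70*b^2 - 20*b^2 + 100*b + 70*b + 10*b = 10*b^3 - 90*b^2 + 180*b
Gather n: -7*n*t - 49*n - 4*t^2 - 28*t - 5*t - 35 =n*(-7*t - 49) - 4*t^2 - 33*t - 35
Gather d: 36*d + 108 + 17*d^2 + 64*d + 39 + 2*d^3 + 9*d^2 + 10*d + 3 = 2*d^3 + 26*d^2 + 110*d + 150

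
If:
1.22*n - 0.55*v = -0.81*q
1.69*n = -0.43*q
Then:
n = -0.280113703659837*v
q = 1.10091199810494*v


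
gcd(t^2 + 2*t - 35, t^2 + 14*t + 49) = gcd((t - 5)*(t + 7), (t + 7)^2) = t + 7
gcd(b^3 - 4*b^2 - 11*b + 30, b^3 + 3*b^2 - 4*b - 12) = b^2 + b - 6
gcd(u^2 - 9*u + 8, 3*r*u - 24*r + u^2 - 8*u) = u - 8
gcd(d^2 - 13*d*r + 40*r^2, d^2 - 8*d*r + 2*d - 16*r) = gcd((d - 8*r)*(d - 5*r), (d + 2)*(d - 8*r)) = -d + 8*r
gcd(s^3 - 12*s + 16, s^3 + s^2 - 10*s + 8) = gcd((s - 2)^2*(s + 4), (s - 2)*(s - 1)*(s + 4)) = s^2 + 2*s - 8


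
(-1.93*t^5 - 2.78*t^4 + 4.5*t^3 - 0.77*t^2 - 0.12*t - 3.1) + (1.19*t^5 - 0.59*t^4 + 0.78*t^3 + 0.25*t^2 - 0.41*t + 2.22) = -0.74*t^5 - 3.37*t^4 + 5.28*t^3 - 0.52*t^2 - 0.53*t - 0.88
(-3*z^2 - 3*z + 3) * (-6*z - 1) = 18*z^3 + 21*z^2 - 15*z - 3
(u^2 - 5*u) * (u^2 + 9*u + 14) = u^4 + 4*u^3 - 31*u^2 - 70*u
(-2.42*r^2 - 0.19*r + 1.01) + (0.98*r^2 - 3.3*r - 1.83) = -1.44*r^2 - 3.49*r - 0.82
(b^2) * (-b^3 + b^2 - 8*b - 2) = -b^5 + b^4 - 8*b^3 - 2*b^2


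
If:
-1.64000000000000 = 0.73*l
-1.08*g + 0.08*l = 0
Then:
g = -0.17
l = -2.25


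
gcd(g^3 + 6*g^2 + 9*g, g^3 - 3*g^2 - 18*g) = g^2 + 3*g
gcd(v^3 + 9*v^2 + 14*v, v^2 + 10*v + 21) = v + 7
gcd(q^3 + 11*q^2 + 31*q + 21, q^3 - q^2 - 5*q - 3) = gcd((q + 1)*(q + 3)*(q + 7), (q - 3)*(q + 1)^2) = q + 1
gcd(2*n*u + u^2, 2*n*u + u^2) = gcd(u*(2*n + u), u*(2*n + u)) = 2*n*u + u^2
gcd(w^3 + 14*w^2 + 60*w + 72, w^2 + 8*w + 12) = w^2 + 8*w + 12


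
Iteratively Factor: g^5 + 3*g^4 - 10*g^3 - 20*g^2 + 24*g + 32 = (g - 2)*(g^4 + 5*g^3 - 20*g - 16) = (g - 2)*(g + 2)*(g^3 + 3*g^2 - 6*g - 8) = (g - 2)^2*(g + 2)*(g^2 + 5*g + 4) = (g - 2)^2*(g + 1)*(g + 2)*(g + 4)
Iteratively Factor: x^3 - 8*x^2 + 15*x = (x)*(x^2 - 8*x + 15) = x*(x - 3)*(x - 5)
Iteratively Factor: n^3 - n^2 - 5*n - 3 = (n + 1)*(n^2 - 2*n - 3) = (n + 1)^2*(n - 3)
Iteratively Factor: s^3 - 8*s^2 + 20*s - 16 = (s - 4)*(s^2 - 4*s + 4) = (s - 4)*(s - 2)*(s - 2)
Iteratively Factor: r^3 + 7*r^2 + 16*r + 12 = (r + 3)*(r^2 + 4*r + 4) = (r + 2)*(r + 3)*(r + 2)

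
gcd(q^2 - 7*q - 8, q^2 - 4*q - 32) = q - 8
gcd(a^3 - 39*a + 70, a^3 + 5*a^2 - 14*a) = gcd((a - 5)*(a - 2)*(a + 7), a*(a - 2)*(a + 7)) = a^2 + 5*a - 14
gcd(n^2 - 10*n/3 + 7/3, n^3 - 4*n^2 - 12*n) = 1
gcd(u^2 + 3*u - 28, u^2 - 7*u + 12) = u - 4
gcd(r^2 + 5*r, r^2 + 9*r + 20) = r + 5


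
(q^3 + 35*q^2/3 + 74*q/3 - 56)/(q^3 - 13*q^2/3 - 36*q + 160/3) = (q^2 + 13*q + 42)/(q^2 - 3*q - 40)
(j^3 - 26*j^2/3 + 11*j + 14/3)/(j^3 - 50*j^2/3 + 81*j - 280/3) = (3*j^2 - 5*j - 2)/(3*j^2 - 29*j + 40)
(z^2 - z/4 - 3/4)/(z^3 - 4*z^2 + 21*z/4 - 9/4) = (4*z + 3)/(4*z^2 - 12*z + 9)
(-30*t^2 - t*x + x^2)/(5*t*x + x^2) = (-6*t + x)/x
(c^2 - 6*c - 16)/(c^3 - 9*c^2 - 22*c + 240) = (c + 2)/(c^2 - c - 30)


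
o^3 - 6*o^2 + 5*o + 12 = (o - 4)*(o - 3)*(o + 1)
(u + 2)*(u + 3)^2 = u^3 + 8*u^2 + 21*u + 18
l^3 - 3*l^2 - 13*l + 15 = (l - 5)*(l - 1)*(l + 3)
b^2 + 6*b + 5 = (b + 1)*(b + 5)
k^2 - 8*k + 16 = (k - 4)^2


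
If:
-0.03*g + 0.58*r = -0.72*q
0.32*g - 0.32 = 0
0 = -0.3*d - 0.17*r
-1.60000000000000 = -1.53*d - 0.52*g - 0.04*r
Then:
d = 0.74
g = 1.00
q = 1.09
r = -1.31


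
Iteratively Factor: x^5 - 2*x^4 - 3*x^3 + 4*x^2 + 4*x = (x)*(x^4 - 2*x^3 - 3*x^2 + 4*x + 4) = x*(x - 2)*(x^3 - 3*x - 2) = x*(x - 2)^2*(x^2 + 2*x + 1) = x*(x - 2)^2*(x + 1)*(x + 1)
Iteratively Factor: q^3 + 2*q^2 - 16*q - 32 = (q + 4)*(q^2 - 2*q - 8) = (q - 4)*(q + 4)*(q + 2)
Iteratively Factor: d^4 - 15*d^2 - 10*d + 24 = (d + 2)*(d^3 - 2*d^2 - 11*d + 12) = (d - 1)*(d + 2)*(d^2 - d - 12) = (d - 4)*(d - 1)*(d + 2)*(d + 3)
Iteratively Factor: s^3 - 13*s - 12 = (s + 1)*(s^2 - s - 12) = (s - 4)*(s + 1)*(s + 3)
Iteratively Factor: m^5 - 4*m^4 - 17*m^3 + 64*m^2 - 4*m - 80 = (m - 2)*(m^4 - 2*m^3 - 21*m^2 + 22*m + 40) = (m - 2)^2*(m^3 - 21*m - 20) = (m - 2)^2*(m + 4)*(m^2 - 4*m - 5) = (m - 2)^2*(m + 1)*(m + 4)*(m - 5)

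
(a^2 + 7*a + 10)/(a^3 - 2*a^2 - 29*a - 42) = (a + 5)/(a^2 - 4*a - 21)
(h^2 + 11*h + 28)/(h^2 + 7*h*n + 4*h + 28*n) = (h + 7)/(h + 7*n)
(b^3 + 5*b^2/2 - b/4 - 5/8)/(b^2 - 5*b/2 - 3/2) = (b^2 + 2*b - 5/4)/(b - 3)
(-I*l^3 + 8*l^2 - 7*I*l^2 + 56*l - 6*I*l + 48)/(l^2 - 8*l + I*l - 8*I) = (-I*l^3 + l^2*(8 - 7*I) + l*(56 - 6*I) + 48)/(l^2 + l*(-8 + I) - 8*I)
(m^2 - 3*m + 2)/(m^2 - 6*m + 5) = (m - 2)/(m - 5)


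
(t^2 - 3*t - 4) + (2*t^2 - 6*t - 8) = 3*t^2 - 9*t - 12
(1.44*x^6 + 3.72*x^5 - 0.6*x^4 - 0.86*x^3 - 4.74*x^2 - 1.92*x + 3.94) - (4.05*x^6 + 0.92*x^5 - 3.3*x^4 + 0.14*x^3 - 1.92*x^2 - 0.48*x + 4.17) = -2.61*x^6 + 2.8*x^5 + 2.7*x^4 - 1.0*x^3 - 2.82*x^2 - 1.44*x - 0.23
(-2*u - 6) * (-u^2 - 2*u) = 2*u^3 + 10*u^2 + 12*u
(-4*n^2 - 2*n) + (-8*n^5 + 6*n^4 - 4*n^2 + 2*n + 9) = -8*n^5 + 6*n^4 - 8*n^2 + 9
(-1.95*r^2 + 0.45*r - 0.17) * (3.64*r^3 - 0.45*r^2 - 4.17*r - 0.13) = -7.098*r^5 + 2.5155*r^4 + 7.3102*r^3 - 1.5465*r^2 + 0.6504*r + 0.0221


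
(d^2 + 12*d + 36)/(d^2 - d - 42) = (d + 6)/(d - 7)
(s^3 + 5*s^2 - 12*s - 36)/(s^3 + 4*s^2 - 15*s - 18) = (s + 2)/(s + 1)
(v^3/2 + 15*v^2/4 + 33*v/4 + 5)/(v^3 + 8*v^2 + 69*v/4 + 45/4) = (2*v^3 + 15*v^2 + 33*v + 20)/(4*v^3 + 32*v^2 + 69*v + 45)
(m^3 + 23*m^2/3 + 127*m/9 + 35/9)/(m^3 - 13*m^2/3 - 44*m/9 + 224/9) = (3*m^2 + 16*m + 5)/(3*m^2 - 20*m + 32)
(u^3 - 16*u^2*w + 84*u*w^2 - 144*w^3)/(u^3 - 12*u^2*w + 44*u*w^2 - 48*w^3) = (u - 6*w)/(u - 2*w)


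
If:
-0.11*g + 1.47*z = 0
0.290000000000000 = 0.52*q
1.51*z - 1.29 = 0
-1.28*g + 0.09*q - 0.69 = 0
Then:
No Solution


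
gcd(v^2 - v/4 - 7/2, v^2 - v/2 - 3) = v - 2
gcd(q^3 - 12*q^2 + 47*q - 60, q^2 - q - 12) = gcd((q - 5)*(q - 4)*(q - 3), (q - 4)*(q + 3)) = q - 4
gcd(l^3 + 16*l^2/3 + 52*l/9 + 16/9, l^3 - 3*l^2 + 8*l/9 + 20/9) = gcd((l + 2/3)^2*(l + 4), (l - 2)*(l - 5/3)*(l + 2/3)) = l + 2/3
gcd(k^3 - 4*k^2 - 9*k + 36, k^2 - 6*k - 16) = 1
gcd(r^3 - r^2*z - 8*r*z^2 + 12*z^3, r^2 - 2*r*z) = -r + 2*z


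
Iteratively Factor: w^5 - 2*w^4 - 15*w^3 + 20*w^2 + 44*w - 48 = (w - 2)*(w^4 - 15*w^2 - 10*w + 24) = (w - 2)*(w + 2)*(w^3 - 2*w^2 - 11*w + 12) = (w - 4)*(w - 2)*(w + 2)*(w^2 + 2*w - 3) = (w - 4)*(w - 2)*(w + 2)*(w + 3)*(w - 1)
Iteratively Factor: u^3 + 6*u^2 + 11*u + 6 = (u + 2)*(u^2 + 4*u + 3) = (u + 1)*(u + 2)*(u + 3)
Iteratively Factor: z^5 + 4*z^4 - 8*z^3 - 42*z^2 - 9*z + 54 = (z + 3)*(z^4 + z^3 - 11*z^2 - 9*z + 18) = (z + 2)*(z + 3)*(z^3 - z^2 - 9*z + 9) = (z + 2)*(z + 3)^2*(z^2 - 4*z + 3) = (z - 1)*(z + 2)*(z + 3)^2*(z - 3)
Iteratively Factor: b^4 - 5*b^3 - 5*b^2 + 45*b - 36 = (b - 4)*(b^3 - b^2 - 9*b + 9) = (b - 4)*(b + 3)*(b^2 - 4*b + 3) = (b - 4)*(b - 3)*(b + 3)*(b - 1)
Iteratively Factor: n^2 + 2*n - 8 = (n - 2)*(n + 4)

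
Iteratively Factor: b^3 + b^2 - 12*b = (b)*(b^2 + b - 12) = b*(b - 3)*(b + 4)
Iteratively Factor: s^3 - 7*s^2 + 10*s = (s)*(s^2 - 7*s + 10) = s*(s - 2)*(s - 5)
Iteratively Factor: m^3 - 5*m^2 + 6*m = (m)*(m^2 - 5*m + 6) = m*(m - 2)*(m - 3)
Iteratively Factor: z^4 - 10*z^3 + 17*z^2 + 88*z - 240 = (z - 4)*(z^3 - 6*z^2 - 7*z + 60) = (z - 4)*(z + 3)*(z^2 - 9*z + 20) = (z - 5)*(z - 4)*(z + 3)*(z - 4)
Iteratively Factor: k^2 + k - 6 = (k - 2)*(k + 3)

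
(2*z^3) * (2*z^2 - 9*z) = 4*z^5 - 18*z^4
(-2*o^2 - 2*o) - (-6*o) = -2*o^2 + 4*o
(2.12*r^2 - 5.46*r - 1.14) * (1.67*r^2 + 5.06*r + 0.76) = 3.5404*r^4 + 1.609*r^3 - 27.9202*r^2 - 9.918*r - 0.8664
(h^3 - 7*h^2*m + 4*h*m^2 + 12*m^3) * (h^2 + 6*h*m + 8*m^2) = h^5 - h^4*m - 30*h^3*m^2 - 20*h^2*m^3 + 104*h*m^4 + 96*m^5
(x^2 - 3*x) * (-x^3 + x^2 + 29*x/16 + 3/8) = -x^5 + 4*x^4 - 19*x^3/16 - 81*x^2/16 - 9*x/8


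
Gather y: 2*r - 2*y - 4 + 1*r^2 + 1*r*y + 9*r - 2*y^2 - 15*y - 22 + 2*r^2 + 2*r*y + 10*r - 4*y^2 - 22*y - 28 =3*r^2 + 21*r - 6*y^2 + y*(3*r - 39) - 54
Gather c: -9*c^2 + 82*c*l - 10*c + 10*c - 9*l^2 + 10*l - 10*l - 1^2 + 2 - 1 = -9*c^2 + 82*c*l - 9*l^2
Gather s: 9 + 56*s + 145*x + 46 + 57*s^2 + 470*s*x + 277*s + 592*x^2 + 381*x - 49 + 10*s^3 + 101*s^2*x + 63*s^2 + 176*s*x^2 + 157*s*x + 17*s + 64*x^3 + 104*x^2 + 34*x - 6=10*s^3 + s^2*(101*x + 120) + s*(176*x^2 + 627*x + 350) + 64*x^3 + 696*x^2 + 560*x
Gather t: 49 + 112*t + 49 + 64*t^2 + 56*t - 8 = 64*t^2 + 168*t + 90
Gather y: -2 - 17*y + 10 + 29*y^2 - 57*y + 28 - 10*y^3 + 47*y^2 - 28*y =-10*y^3 + 76*y^2 - 102*y + 36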